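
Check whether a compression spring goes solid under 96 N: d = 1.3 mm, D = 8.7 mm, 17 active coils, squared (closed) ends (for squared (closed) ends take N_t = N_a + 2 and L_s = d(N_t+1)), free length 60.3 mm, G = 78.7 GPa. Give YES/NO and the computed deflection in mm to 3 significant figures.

YES, δ = 38.2 mm

k = Gd⁴/(8D³N_a) = (78.7×10³)(1.3⁴)/(8·8.7³·17) = 2.5099 N/mm
N_t = 19; L_s = 1.3·20 = 26 mm; δ_solid = L₀ − L_s = 60.3 − 26 = 34.3 mm
δ = F/k = 96/2.5099 = 38.249 mm
δ ≥ δ_solid → spring goes solid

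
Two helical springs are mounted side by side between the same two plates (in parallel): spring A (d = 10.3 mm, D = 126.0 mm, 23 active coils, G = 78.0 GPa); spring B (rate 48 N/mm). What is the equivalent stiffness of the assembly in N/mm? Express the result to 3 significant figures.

k_A = Gd⁴/(8D³N_a) = (78.0×10³)(10.3⁴)/(8·126.0³·23) = 2.3851 N/mm
Parallel: k_eq = 2.3851 + 48 = 50.385 N/mm

50.4 N/mm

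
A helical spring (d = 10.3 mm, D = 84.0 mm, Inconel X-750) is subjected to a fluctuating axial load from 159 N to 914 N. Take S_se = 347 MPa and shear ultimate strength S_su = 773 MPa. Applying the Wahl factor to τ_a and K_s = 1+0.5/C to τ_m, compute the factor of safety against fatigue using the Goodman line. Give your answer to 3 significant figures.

C = D/d = 84.0/10.3 = 8.1553; K_W = (4C−1)/(4C−4)+0.615/C = 1.1802; K_s = 1+0.5/C = 1.0613
F_a = (F_max−F_min)/2 = 377.5 N; F_m = (F_max+F_min)/2 = 536.5 N
τ_a = K_W·8F_aD/(πd³) = 1.1802 × 73.897 = 87.215 MPa
τ_m = K_s·8F_mD/(πd³) = 1.0613 × 105.02 = 111.46 MPa
Goodman: 1/n_f = τ_a/S_se + τ_m/S_su = 87.215/347 + 111.46/773 = 0.25134 + 0.14419 = 0.39553
n_f = 1/0.39553 = 2.528

2.53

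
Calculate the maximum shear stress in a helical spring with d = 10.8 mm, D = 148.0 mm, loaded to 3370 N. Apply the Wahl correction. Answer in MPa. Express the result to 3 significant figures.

Spring index C = D/d = 148.0/10.8 = 13.7037
K_W = (4C−1)/(4C−4) + 0.615/C = 53.815/50.815 + 0.0449 = 1.1039
τ₀ = 8FD/(πd³) = 8·3370·148.0/(π·10.8³) = 3.99008e+06/3957.5 = 1008.2 MPa
τ_max = K·τ₀ = 1.1039 × 1008.2 = 1113 MPa

1110 MPa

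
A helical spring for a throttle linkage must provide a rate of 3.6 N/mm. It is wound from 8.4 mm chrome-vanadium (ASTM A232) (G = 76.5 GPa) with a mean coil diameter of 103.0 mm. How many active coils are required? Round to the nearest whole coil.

N_a = Gd⁴/(8D³k) = (76.5×10³ × 8.4⁴)/(8 × 103.0³ × 3.6)
    = 3.80872e+08 / 3.14705e+07 = 12.1 → 12 coils

12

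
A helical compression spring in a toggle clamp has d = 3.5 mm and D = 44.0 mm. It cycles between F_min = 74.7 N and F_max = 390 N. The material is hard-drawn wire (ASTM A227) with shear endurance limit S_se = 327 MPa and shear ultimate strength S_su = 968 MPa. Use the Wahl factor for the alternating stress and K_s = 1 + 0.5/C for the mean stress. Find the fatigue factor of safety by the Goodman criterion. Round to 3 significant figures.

0.487

C = D/d = 44.0/3.5 = 12.5714; K_W = (4C−1)/(4C−4)+0.615/C = 1.1137; K_s = 1+0.5/C = 1.0398
F_a = (F_max−F_min)/2 = 157.65 N; F_m = (F_max+F_min)/2 = 232.35 N
τ_a = K_W·8F_aD/(πd³) = 1.1137 × 411.99 = 458.84 MPa
τ_m = K_s·8F_mD/(πd³) = 1.0398 × 607.2 = 631.35 MPa
Goodman: 1/n_f = τ_a/S_se + τ_m/S_su = 458.84/327 + 631.35/968 = 1.40319 + 0.65222 = 2.0554
n_f = 1/2.0554 = 0.4865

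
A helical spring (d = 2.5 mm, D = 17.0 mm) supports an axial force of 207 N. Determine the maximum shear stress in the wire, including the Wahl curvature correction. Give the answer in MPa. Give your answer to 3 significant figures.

Spring index C = D/d = 17.0/2.5 = 6.8000
K_W = (4C−1)/(4C−4) + 0.615/C = 26.200/23.200 + 0.0904 = 1.2198
τ₀ = 8FD/(πd³) = 8·207·17.0/(π·2.5³) = 28152/49.087 = 573.51 MPa
τ_max = K·τ₀ = 1.2198 × 573.51 = 699.54 MPa

700 MPa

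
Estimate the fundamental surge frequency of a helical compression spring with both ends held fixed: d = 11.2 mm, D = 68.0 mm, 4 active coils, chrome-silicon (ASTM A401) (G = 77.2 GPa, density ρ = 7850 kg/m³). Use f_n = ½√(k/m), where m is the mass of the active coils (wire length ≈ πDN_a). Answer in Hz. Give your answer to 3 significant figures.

k = Gd⁴/(8D³N_a) = (77.2×10³)(11.2⁴)/(8·68.0³·4) = 120.73 N/mm = 1.2073e+05 N/m
Wire length L = πDN_a = π·68.0·4 = 854.51 mm
m = ρ·(πd²/4)·L = 7850 × 98.52×10⁻⁶ m² × 0.85451 m = 0.66087 kg
f_n = ½√(k/m) = 0.5·√(1.2073e+05/0.66087) = 0.5·√(1.8268e+05) = 213.71 Hz

214 Hz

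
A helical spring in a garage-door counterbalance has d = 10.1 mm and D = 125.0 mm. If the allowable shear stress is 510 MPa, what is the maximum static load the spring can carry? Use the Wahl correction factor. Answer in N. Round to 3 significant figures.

C = D/d = 125.0/10.1 = 12.3762
K_W = (4C−1)/(4C−4) + 0.615/C = 48.505/45.505 + 0.0497 = 1.1156
τ_max = K·8FD/(πd³) → F_max = τ_allow·πd³/(8DK)
F_max = 510·π·10.1³/(8·125.0·1.1156) = 1.6508e+06/1115.6 = 1479.7 N

1480 N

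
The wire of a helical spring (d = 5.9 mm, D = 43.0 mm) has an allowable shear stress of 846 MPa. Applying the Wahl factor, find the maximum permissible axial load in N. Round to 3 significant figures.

C = D/d = 43.0/5.9 = 7.2881
K_W = (4C−1)/(4C−4) + 0.615/C = 28.153/25.153 + 0.0844 = 1.2037
τ_max = K·8FD/(πd³) → F_max = τ_allow·πd³/(8DK)
F_max = 846·π·5.9³/(8·43.0·1.2037) = 5.4585e+05/414.06 = 1318.3 N

1320 N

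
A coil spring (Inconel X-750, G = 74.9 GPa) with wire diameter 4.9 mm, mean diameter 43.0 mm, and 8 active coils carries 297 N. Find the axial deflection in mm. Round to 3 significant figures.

35.0 mm

k = Gd⁴/(8D³N_a) = (74.9×10³)(4.9⁴)/(8·43.0³·8) = 8.4856 N/mm
δ = F/k = 297 / 8.4856 = 35.001 mm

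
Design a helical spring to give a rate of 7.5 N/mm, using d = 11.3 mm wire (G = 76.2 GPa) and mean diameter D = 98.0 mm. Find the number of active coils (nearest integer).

N_a = Gd⁴/(8D³k) = (76.2×10³ × 11.3⁴)/(8 × 98.0³ × 7.5)
    = 1.24242e+09 / 5.64715e+07 = 22 → 22 coils

22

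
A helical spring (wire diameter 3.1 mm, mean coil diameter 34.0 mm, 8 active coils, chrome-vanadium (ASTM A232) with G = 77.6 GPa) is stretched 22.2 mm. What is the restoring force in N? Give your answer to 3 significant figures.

63.2 N

k = Gd⁴/(8D³N_a) = (77.6×10³)(3.1⁴)/(8·34.0³·8) = 2.849 N/mm
F = k·δ = 2.849 × 22.2 = 63.248 N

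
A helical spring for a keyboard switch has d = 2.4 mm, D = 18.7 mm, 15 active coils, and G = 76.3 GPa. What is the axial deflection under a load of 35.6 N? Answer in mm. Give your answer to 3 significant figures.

k = Gd⁴/(8D³N_a) = (76.3×10³)(2.4⁴)/(8·18.7³·15) = 3.226 N/mm
δ = F/k = 35.6 / 3.226 = 11.035 mm

11.0 mm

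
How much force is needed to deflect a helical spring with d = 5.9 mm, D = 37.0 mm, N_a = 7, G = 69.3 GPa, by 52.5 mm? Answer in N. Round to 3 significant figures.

k = Gd⁴/(8D³N_a) = (69.3×10³)(5.9⁴)/(8·37.0³·7) = 29.604 N/mm
F = k·δ = 29.604 × 52.5 = 1554.2 N

1550 N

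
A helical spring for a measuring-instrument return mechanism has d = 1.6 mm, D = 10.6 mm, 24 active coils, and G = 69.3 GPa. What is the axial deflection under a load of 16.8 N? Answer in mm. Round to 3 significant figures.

8.46 mm

k = Gd⁴/(8D³N_a) = (69.3×10³)(1.6⁴)/(8·10.6³·24) = 1.9861 N/mm
δ = F/k = 16.8 / 1.9861 = 8.4589 mm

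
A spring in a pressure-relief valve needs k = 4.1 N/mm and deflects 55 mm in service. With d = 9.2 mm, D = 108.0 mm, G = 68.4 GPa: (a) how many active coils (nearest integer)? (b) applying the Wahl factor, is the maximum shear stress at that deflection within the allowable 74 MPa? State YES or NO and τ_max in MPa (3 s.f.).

N_a = Gd⁴/(8D³k) = (68.4×10³)(9.2⁴)/(8·108.0³·4.1) = 11.86 → N_a = 12
Actual rate k = Gd⁴/(8D³·12) = 4.052 N/mm
Working load F = kδ = 4.052·55 = 222.86 N
C = 108.0/9.2 = 11.7391; K_W = (4C−1)/(4C−4)+0.615/C = 1.1222
τ_max = K_W·8FD/(πd³) = 1.1222·78.71 = 88.33 MPa
τ_max > 74 MPa → exceeds allowable

(a) 12 coils; (b) NO, τ_max = 88.3 MPa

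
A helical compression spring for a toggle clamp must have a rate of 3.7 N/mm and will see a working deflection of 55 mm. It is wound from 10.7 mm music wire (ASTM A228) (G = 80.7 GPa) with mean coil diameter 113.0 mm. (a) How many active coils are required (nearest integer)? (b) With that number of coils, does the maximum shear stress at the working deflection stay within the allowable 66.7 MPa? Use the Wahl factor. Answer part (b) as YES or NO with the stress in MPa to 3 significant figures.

N_a = Gd⁴/(8D³k) = (80.7×10³)(10.7⁴)/(8·113.0³·3.7) = 24.77 → N_a = 25
Actual rate k = Gd⁴/(8D³·25) = 3.6656 N/mm
Working load F = kδ = 3.6656·55 = 201.61 N
C = 113.0/10.7 = 10.5607; K_W = (4C−1)/(4C−4)+0.615/C = 1.1367
τ_max = K_W·8FD/(πd³) = 1.1367·47.356 = 53.828 MPa
τ_max ≤ 66.7 MPa → acceptable

(a) 25 coils; (b) YES, τ_max = 53.8 MPa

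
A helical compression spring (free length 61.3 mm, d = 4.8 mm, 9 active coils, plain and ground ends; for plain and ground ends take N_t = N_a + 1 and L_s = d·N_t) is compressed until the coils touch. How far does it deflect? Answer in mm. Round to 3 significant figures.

13.3 mm

N_t = 10; L_s = 4.8·10 = 48 mm
δ_solid = L₀ − L_s = 61.3 − 48 = 13.3 mm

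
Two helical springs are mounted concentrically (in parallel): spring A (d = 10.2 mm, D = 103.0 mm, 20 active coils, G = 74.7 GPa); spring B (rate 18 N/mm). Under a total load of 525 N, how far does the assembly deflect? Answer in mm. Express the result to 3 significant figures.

23.2 mm

k_A = Gd⁴/(8D³N_a) = (74.7×10³)(10.2⁴)/(8·103.0³·20) = 4.6248 N/mm
Parallel: k_eq = 4.6248 + 18 = 22.625 N/mm
δ = F/k_eq = 525/22.625 = 23.205 mm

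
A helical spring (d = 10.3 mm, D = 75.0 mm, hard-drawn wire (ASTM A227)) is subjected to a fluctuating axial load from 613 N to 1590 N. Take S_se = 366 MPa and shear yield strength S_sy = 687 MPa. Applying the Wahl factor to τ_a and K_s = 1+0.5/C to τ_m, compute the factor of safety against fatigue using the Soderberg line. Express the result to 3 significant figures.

C = D/d = 75.0/10.3 = 7.2816; K_W = (4C−1)/(4C−4)+0.615/C = 1.2039; K_s = 1+0.5/C = 1.0687
F_a = (F_max−F_min)/2 = 488.5 N; F_m = (F_max+F_min)/2 = 1101.5 N
τ_a = K_W·8F_aD/(πd³) = 1.2039 × 85.38 = 102.78 MPa
τ_m = K_s·8F_mD/(πd³) = 1.0687 × 192.52 = 205.74 MPa
Soderberg: 1/n_f = τ_a/S_se + τ_m/S_sy = 102.78/366 + 205.74/687 = 0.28083 + 0.29947 = 0.58031
n_f = 1/0.58031 = 1.723

1.72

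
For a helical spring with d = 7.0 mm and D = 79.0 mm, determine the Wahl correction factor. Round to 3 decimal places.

C = D/d = 79.0/7.0 = 11.2857
K_W = (4C−1)/(4C−4) + 0.615/C = 44.143/41.143 + 0.0545 = 1.1274

1.127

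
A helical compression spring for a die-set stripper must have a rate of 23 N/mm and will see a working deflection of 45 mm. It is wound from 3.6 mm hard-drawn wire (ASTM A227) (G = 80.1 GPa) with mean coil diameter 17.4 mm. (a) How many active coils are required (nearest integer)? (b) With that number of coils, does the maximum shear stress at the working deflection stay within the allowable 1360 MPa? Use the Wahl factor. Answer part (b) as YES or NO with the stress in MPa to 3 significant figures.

(a) 14 coils; (b) YES, τ_max = 1290 MPa

N_a = Gd⁴/(8D³k) = (80.1×10³)(3.6⁴)/(8·17.4³·23) = 13.88 → N_a = 14
Actual rate k = Gd⁴/(8D³·14) = 22.802 N/mm
Working load F = kδ = 22.802·45 = 1026.1 N
C = 17.4/3.6 = 4.8333; K_W = (4C−1)/(4C−4)+0.615/C = 1.3229
τ_max = K_W·8FD/(πd³) = 1.3229·974.48 = 1289.1 MPa
τ_max ≤ 1360 MPa → acceptable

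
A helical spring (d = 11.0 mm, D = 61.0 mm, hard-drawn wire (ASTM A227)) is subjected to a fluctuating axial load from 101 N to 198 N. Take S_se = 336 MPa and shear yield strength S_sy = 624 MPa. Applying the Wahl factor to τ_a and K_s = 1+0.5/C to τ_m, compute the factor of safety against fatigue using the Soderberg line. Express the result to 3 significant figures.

C = D/d = 61.0/11.0 = 5.5455; K_W = (4C−1)/(4C−4)+0.615/C = 1.2759; K_s = 1+0.5/C = 1.0902
F_a = (F_max−F_min)/2 = 48.5 N; F_m = (F_max+F_min)/2 = 149.5 N
τ_a = K_W·8F_aD/(πd³) = 1.2759 × 5.6602 = 7.2219 MPa
τ_m = K_s·8F_mD/(πd³) = 1.0902 × 17.447 = 19.021 MPa
Soderberg: 1/n_f = τ_a/S_se + τ_m/S_sy = 7.2219/336 + 19.021/624 = 0.02149 + 0.03048 = 0.051975
n_f = 1/0.051975 = 19.24

19.2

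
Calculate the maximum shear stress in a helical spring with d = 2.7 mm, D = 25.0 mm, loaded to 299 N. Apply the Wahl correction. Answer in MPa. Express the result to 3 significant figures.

Spring index C = D/d = 25.0/2.7 = 9.2593
K_W = (4C−1)/(4C−4) + 0.615/C = 36.037/33.037 + 0.0664 = 1.1572
τ₀ = 8FD/(πd³) = 8·299·25.0/(π·2.7³) = 59800/61.836 = 967.07 MPa
τ_max = K·τ₀ = 1.1572 × 967.07 = 1119.1 MPa

1120 MPa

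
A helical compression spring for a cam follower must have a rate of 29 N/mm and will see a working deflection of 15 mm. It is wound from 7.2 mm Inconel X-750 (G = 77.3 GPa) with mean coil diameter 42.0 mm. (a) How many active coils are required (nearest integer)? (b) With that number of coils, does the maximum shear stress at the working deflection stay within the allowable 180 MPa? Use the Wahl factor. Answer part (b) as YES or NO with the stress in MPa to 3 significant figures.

(a) 12 coils; (b) YES, τ_max = 158 MPa

N_a = Gd⁴/(8D³k) = (77.3×10³)(7.2⁴)/(8·42.0³·29) = 12.09 → N_a = 12
Actual rate k = Gd⁴/(8D³·12) = 29.207 N/mm
Working load F = kδ = 29.207·15 = 438.11 N
C = 42.0/7.2 = 5.8333; K_W = (4C−1)/(4C−4)+0.615/C = 1.2606
τ_max = K_W·8FD/(πd³) = 1.2606·125.54 = 158.25 MPa
τ_max ≤ 180 MPa → acceptable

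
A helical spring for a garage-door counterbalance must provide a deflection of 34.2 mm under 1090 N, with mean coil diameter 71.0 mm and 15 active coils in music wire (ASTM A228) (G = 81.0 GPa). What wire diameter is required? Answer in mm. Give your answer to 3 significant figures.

11.4 mm

Required rate k = F/δ = 1090/34.2 = 31.871 N/mm
d = (8D³N_a·k / G)^(1/4) = (8·71.0³·15·31.871 / (81.0×10³))^0.25
  = (16899)^0.25 = 11.4017 mm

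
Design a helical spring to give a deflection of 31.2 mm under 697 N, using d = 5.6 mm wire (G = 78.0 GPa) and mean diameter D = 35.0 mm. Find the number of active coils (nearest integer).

Required rate k = F/δ = 697/31.2 = 22.34 N/mm
N_a = Gd⁴/(8D³k) = (78.0×10³ × 5.6⁴)/(8 × 35.0³ × 22.34)
    = 7.67091e+07 / 7.66253e+06 = 10.01 → 10 coils

10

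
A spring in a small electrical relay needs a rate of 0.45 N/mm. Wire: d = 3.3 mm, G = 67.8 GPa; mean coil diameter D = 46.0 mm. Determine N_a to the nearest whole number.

23

N_a = Gd⁴/(8D³k) = (67.8×10³ × 3.3⁴)/(8 × 46.0³ × 0.45)
    = 8.04054e+06 / 350410 = 22.95 → 23 coils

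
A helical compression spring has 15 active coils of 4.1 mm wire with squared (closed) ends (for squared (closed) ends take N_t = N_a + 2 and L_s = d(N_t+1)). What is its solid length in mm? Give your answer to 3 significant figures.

73.8 mm

squared (closed) ends: N_t = N_a + 2 = 15 + 2 = 17
L_s = d·(N_t+1) = 4.1 × 18 = 73.8 mm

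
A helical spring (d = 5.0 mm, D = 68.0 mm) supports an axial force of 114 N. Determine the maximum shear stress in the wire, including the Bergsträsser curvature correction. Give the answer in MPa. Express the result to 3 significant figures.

173 MPa

Spring index C = D/d = 68.0/5.0 = 13.6000
K_B = (4C+2)/(4C−3) = 56.400/51.400 = 1.0973
τ₀ = 8FD/(πd³) = 8·114·68.0/(π·5.0³) = 62016/392.7 = 157.92 MPa
τ_max = K·τ₀ = 1.0973 × 157.92 = 173.28 MPa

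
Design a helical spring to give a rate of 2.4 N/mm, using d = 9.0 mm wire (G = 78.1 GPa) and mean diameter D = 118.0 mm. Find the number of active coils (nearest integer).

N_a = Gd⁴/(8D³k) = (78.1×10³ × 9.0⁴)/(8 × 118.0³ × 2.4)
    = 5.12414e+08 / 3.15462e+07 = 16.24 → 16 coils

16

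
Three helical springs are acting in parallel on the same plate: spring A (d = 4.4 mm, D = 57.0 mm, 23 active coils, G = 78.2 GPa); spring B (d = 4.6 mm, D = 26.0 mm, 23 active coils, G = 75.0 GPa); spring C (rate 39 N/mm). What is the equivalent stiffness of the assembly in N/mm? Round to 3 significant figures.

k_A = Gd⁴/(8D³N_a) = (78.2×10³)(4.4⁴)/(8·57.0³·23) = 0.86015 N/mm
k_B = Gd⁴/(8D³N_a) = (75.0×10³)(4.6⁴)/(8·26.0³·23) = 10.384 N/mm
Parallel: k_eq = 0.86015 + 10.384 + 39 = 50.244 N/mm

50.2 N/mm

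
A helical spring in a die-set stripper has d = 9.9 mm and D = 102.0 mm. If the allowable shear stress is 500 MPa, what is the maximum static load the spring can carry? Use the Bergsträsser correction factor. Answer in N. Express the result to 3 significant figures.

C = D/d = 102.0/9.9 = 10.3030
K_B = (4C+2)/(4C−3) = 43.212/38.212 = 1.1308
τ_max = K·8FD/(πd³) → F_max = τ_allow·πd³/(8DK)
F_max = 500·π·9.9³/(8·102.0·1.1308) = 1.5241e+06/922.77 = 1651.7 N

1650 N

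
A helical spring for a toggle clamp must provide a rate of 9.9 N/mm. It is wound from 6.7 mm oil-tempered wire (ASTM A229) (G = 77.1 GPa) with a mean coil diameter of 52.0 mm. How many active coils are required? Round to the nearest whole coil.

N_a = Gd⁴/(8D³k) = (77.1×10³ × 6.7⁴)/(8 × 52.0³ × 9.9)
    = 1.55365e+08 / 1.11362e+07 = 13.95 → 14 coils

14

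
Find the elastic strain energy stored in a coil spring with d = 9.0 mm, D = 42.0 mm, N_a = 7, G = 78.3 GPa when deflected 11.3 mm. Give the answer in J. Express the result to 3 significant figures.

7.91 J

k = Gd⁴/(8D³N_a) = (78.3×10³)(9.0⁴)/(8·42.0³·7) = 123.82 N/mm
U = ½kδ² = 0.5 × 123.82 × 11.3² = 7905.4 N·mm = 7.9054 J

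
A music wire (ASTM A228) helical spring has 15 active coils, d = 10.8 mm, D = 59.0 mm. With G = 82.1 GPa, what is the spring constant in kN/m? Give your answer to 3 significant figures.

k = Gd⁴/(8D³N_a) = (82.1×10³ × 10.8⁴) / (8 × 59.0³ × 15)
  = 1.11696e+09 / 2.46455e+07 = 45.321 N/mm

45.3 kN/m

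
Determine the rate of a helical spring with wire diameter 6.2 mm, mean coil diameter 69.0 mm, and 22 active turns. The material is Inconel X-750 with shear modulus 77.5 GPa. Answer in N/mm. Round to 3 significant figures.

k = Gd⁴/(8D³N_a) = (77.5×10³ × 6.2⁴) / (8 × 69.0³ × 22)
  = 1.14517e+08 / 5.78176e+07 = 1.9807 N/mm

1.98 N/mm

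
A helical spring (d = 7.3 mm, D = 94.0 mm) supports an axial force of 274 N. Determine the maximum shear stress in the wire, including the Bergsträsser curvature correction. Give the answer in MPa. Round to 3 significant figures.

Spring index C = D/d = 94.0/7.3 = 12.8767
K_B = (4C+2)/(4C−3) = 53.507/48.507 = 1.1031
τ₀ = 8FD/(πd³) = 8·274·94.0/(π·7.3³) = 206048/1222.1 = 168.6 MPa
τ_max = K·τ₀ = 1.1031 × 168.6 = 185.98 MPa

186 MPa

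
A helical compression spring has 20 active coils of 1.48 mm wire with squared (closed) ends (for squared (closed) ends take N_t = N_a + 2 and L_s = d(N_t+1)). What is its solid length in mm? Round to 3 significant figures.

squared (closed) ends: N_t = N_a + 2 = 20 + 2 = 22
L_s = d·(N_t+1) = 1.48 × 23 = 34.04 mm

34.0 mm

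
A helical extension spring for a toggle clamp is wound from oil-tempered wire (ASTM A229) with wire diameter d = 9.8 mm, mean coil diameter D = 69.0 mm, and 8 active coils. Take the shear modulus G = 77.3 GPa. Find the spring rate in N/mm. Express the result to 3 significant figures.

k = Gd⁴/(8D³N_a) = (77.3×10³ × 9.8⁴) / (8 × 69.0³ × 8)
  = 7.12991e+08 / 2.10246e+07 = 33.912 N/mm

33.9 N/mm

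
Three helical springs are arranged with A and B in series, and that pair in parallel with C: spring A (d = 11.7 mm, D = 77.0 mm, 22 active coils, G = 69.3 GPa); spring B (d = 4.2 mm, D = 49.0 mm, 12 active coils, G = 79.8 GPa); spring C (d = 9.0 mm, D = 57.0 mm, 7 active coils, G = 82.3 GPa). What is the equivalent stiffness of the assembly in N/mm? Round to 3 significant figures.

k_A = Gd⁴/(8D³N_a) = (69.3×10³)(11.7⁴)/(8·77.0³·22) = 16.162 N/mm
k_B = Gd⁴/(8D³N_a) = (79.8×10³)(4.2⁴)/(8·49.0³·12) = 2.1986 N/mm
k_C = Gd⁴/(8D³N_a) = (82.3×10³)(9.0⁴)/(8·57.0³·7) = 52.066 N/mm
Springs A,B series: k_AB = 1/(1/16.162+1/2.1986) = 1.9353 N/mm; parallel with C: k_eq = 1.9353+52.066 = 54.002 N/mm

54.0 N/mm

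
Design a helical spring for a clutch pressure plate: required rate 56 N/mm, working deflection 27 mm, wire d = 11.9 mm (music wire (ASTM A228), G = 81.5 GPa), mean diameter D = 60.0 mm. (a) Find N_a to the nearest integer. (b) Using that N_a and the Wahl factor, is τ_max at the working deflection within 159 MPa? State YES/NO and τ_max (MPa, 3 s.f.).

(a) 17 coils; (b) NO, τ_max = 178 MPa

N_a = Gd⁴/(8D³k) = (81.5×10³)(11.9⁴)/(8·60.0³·56) = 16.89 → N_a = 17
Actual rate k = Gd⁴/(8D³·17) = 55.636 N/mm
Working load F = kδ = 55.636·27 = 1502.2 N
C = 60.0/11.9 = 5.0420; K_W = (4C−1)/(4C−4)+0.615/C = 1.3075
τ_max = K_W·8FD/(πd³) = 1.3075·136.2 = 178.08 MPa
τ_max > 159 MPa → exceeds allowable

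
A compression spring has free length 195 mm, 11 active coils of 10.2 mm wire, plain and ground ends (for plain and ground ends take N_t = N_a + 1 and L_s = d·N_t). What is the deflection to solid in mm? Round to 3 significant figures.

N_t = 12; L_s = 10.2·12 = 122.4 mm
δ_solid = L₀ − L_s = 195 − 122.4 = 72.6 mm

72.6 mm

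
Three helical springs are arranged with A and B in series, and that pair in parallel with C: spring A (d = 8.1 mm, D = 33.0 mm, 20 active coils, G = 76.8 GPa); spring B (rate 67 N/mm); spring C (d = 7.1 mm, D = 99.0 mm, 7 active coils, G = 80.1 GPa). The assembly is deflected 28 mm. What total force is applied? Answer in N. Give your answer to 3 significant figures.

971 N

k_A = Gd⁴/(8D³N_a) = (76.8×10³)(8.1⁴)/(8·33.0³·20) = 57.496 N/mm
k_C = Gd⁴/(8D³N_a) = (80.1×10³)(7.1⁴)/(8·99.0³·7) = 3.746 N/mm
Springs A,B series: k_AB = 1/(1/57.496+1/67) = 30.943 N/mm; parallel with C: k_eq = 30.943+3.746 = 34.689 N/mm
F = k_eq·δ = 34.689·28 = 971.28 N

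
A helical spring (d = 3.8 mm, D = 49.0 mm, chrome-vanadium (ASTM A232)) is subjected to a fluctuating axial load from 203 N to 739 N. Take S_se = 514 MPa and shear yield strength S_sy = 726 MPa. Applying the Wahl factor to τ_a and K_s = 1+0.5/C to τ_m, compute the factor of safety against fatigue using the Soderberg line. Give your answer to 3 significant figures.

C = D/d = 49.0/3.8 = 12.8947; K_W = (4C−1)/(4C−4)+0.615/C = 1.1107; K_s = 1+0.5/C = 1.0388
F_a = (F_max−F_min)/2 = 268 N; F_m = (F_max+F_min)/2 = 471 N
τ_a = K_W·8F_aD/(πd³) = 1.1107 × 609.42 = 676.92 MPa
τ_m = K_s·8F_mD/(πd³) = 1.0388 × 1071 = 1112.6 MPa
Soderberg: 1/n_f = τ_a/S_se + τ_m/S_sy = 676.92/514 + 1112.6/726 = 1.31696 + 1.53247 = 2.8494
n_f = 1/2.8494 = 0.3509

0.351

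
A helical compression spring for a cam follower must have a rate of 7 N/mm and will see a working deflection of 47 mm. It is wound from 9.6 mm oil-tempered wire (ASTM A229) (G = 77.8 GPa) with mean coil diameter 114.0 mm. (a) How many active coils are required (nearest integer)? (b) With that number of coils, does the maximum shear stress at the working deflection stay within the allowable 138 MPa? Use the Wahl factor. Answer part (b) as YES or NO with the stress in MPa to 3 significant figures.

(a) 8 coils; (b) YES, τ_max = 120 MPa

N_a = Gd⁴/(8D³k) = (77.8×10³)(9.6⁴)/(8·114.0³·7) = 7.965 → N_a = 8
Actual rate k = Gd⁴/(8D³·8) = 6.969 N/mm
Working load F = kδ = 6.969·47 = 327.54 N
C = 114.0/9.6 = 11.8750; K_W = (4C−1)/(4C−4)+0.615/C = 1.1208
τ_max = K_W·8FD/(πd³) = 1.1208·107.47 = 120.45 MPa
τ_max ≤ 138 MPa → acceptable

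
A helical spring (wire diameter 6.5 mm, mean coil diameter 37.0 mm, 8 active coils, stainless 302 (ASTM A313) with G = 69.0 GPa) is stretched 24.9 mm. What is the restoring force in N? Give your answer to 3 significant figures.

k = Gd⁴/(8D³N_a) = (69.0×10³)(6.5⁴)/(8·37.0³·8) = 37.994 N/mm
F = k·δ = 37.994 × 24.9 = 946.06 N

946 N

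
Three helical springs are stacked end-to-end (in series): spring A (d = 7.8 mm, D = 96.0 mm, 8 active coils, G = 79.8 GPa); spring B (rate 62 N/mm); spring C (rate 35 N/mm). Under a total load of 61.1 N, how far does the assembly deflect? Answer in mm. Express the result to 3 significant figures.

14.4 mm

k_A = Gd⁴/(8D³N_a) = (79.8×10³)(7.8⁴)/(8·96.0³·8) = 5.2166 N/mm
Series: 1/k_eq = 1/5.2166 + 1/62 + 1/35 = 0.2364; k_eq = 4.2302 N/mm
δ = F/k_eq = 61.1/4.2302 = 14.444 mm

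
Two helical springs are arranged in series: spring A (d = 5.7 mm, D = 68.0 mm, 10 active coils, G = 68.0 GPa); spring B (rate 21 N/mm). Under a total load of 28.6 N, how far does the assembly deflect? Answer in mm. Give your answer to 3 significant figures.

11.4 mm

k_A = Gd⁴/(8D³N_a) = (68.0×10³)(5.7⁴)/(8·68.0³·10) = 2.8536 N/mm
Series: 1/k_eq = 1/2.8536 + 1/21 = 0.39805; k_eq = 2.5122 N/mm
δ = F/k_eq = 28.6/2.5122 = 11.384 mm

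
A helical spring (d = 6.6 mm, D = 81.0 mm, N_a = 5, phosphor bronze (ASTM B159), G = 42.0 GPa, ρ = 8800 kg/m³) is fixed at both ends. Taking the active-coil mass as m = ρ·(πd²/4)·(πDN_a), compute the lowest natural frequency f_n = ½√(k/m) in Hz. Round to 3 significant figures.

49.5 Hz

k = Gd⁴/(8D³N_a) = (42.0×10³)(6.6⁴)/(8·81.0³·5) = 3.749 N/mm = 3749 N/m
Wire length L = πDN_a = π·81.0·5 = 1272.3 mm
m = ρ·(πd²/4)·L = 8800 × 34.212×10⁻⁶ m² × 1.2723 m = 0.38306 kg
f_n = ½√(k/m) = 0.5·√(3749/0.38306) = 0.5·√(9786.9) = 49.464 Hz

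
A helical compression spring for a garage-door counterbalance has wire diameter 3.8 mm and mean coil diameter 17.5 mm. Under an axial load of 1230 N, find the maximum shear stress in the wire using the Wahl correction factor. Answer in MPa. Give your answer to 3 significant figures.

Spring index C = D/d = 17.5/3.8 = 4.6053
K_W = (4C−1)/(4C−4) + 0.615/C = 17.421/14.421 + 0.1335 = 1.3416
τ₀ = 8FD/(πd³) = 8·1230·17.5/(π·3.8³) = 172200/172.39 = 998.92 MPa
τ_max = K·τ₀ = 1.3416 × 998.92 = 1340.1 MPa

1340 MPa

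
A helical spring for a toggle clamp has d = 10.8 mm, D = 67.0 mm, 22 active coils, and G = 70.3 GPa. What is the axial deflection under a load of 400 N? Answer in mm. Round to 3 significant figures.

k = Gd⁴/(8D³N_a) = (70.3×10³)(10.8⁴)/(8·67.0³·22) = 18.068 N/mm
δ = F/k = 400 / 18.068 = 22.138 mm

22.1 mm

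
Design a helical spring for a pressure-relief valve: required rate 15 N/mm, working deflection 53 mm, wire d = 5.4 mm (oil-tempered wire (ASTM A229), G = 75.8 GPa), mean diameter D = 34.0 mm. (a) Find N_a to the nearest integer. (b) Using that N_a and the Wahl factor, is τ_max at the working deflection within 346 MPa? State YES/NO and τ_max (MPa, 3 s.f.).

N_a = Gd⁴/(8D³k) = (75.8×10³)(5.4⁴)/(8·34.0³·15) = 13.67 → N_a = 14
Actual rate k = Gd⁴/(8D³·14) = 14.642 N/mm
Working load F = kδ = 14.642·53 = 776.01 N
C = 34.0/5.4 = 6.2963; K_W = (4C−1)/(4C−4)+0.615/C = 1.2393
τ_max = K_W·8FD/(πd³) = 1.2393·426.68 = 528.78 MPa
τ_max > 346 MPa → exceeds allowable

(a) 14 coils; (b) NO, τ_max = 529 MPa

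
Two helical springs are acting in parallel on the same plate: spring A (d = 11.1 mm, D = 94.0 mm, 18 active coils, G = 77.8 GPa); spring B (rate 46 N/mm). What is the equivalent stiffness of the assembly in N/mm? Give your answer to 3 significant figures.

55.9 N/mm

k_A = Gd⁴/(8D³N_a) = (77.8×10³)(11.1⁴)/(8·94.0³·18) = 9.8747 N/mm
Parallel: k_eq = 9.8747 + 46 = 55.875 N/mm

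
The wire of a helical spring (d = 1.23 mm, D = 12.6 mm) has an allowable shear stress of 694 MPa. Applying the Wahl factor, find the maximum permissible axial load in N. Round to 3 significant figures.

C = D/d = 12.6/1.23 = 10.2439
K_W = (4C−1)/(4C−4) + 0.615/C = 39.976/36.976 + 0.0600 = 1.1412
τ_max = K·8FD/(πd³) → F_max = τ_allow·πd³/(8DK)
F_max = 694·π·1.23³/(8·12.6·1.1412) = 4057.2/115.03 = 35.271 N

35.3 N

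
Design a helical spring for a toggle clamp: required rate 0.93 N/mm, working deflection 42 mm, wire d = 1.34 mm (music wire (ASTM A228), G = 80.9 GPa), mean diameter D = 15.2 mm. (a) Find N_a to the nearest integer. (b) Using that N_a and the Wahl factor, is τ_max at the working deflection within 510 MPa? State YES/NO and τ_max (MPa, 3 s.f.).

(a) 10 coils; (b) NO, τ_max = 707 MPa

N_a = Gd⁴/(8D³k) = (80.9×10³)(1.34⁴)/(8·15.2³·0.93) = 9.983 → N_a = 10
Actual rate k = Gd⁴/(8D³·10) = 0.92843 N/mm
Working load F = kδ = 0.92843·42 = 38.994 N
C = 15.2/1.34 = 11.3433; K_W = (4C−1)/(4C−4)+0.615/C = 1.1267
τ_max = K_W·8FD/(πd³) = 1.1267·627.29 = 706.78 MPa
τ_max > 510 MPa → exceeds allowable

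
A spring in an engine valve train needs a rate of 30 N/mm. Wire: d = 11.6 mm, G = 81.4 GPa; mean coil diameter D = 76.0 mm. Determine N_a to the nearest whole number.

N_a = Gd⁴/(8D³k) = (81.4×10³ × 11.6⁴)/(8 × 76.0³ × 30)
    = 1.47386e+09 / 1.05354e+08 = 13.99 → 14 coils

14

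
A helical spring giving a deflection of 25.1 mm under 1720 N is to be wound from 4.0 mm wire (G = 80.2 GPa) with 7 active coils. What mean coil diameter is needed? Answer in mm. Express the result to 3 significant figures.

17.5 mm

Required rate k = F/δ = 1720/25.1 = 68.526 N/mm
D = (Gd⁴/(8N_a·k))^(1/3) = (80.2×10³·4.0⁴/(8·7·68.526))^(1/3)
  = (5350.22)^(1/3) = 17.4900 mm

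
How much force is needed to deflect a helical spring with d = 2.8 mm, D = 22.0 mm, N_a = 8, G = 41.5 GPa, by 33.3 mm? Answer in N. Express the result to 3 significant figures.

k = Gd⁴/(8D³N_a) = (41.5×10³)(2.8⁴)/(8·22.0³·8) = 3.7431 N/mm
F = k·δ = 3.7431 × 33.3 = 124.65 N

125 N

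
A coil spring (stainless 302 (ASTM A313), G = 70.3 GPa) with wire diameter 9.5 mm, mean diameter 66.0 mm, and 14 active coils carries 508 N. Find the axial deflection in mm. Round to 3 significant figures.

28.6 mm

k = Gd⁴/(8D³N_a) = (70.3×10³)(9.5⁴)/(8·66.0³·14) = 17.783 N/mm
δ = F/k = 508 / 17.783 = 28.567 mm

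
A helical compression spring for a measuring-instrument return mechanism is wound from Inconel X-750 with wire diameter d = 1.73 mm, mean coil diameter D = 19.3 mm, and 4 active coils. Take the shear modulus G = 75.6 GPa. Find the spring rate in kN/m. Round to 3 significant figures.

k = Gd⁴/(8D³N_a) = (75.6×10³ × 1.73⁴) / (8 × 19.3³ × 4)
  = 677183 / 230050 = 2.9436 N/mm

2.94 kN/m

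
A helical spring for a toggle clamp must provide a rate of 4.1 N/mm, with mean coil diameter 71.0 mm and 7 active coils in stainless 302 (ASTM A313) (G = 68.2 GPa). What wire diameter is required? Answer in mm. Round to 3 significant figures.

5.89 mm

d = (8D³N_a·k / G)^(1/4) = (8·71.0³·7·4.1 / (68.2×10³))^0.25
  = (1204.9)^0.25 = 5.8917 mm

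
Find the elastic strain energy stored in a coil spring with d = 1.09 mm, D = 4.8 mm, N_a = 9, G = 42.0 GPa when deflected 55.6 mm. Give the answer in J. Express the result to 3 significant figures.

k = Gd⁴/(8D³N_a) = (42.0×10³)(1.09⁴)/(8·4.8³·9) = 7.4456 N/mm
U = ½kδ² = 0.5 × 7.4456 × 55.6² = 11508 N·mm = 11.508 J

11.5 J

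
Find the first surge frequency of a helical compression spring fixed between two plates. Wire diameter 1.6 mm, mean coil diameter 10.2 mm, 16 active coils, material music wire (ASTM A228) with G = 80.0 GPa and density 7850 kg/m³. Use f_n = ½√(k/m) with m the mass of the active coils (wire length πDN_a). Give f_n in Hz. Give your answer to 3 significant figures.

345 Hz

k = Gd⁴/(8D³N_a) = (80.0×10³)(1.6⁴)/(8·10.2³·16) = 3.8598 N/mm = 3859.8 N/m
Wire length L = πDN_a = π·10.2·16 = 512.71 mm
m = ρ·(πd²/4)·L = 7850 × 2.0106×10⁻⁶ m² × 0.51271 m = 0.0080923 kg
f_n = ½√(k/m) = 0.5·√(3859.8/0.0080923) = 0.5·√(4.7697e+05) = 345.31 Hz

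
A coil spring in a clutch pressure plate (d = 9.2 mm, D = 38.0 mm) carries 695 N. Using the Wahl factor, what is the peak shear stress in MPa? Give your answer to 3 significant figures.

120 MPa

Spring index C = D/d = 38.0/9.2 = 4.1304
K_W = (4C−1)/(4C−4) + 0.615/C = 15.522/12.522 + 0.1489 = 1.3885
τ₀ = 8FD/(πd³) = 8·695·38.0/(π·9.2³) = 211280/2446.3 = 86.366 MPa
τ_max = K·τ₀ = 1.3885 × 86.366 = 119.92 MPa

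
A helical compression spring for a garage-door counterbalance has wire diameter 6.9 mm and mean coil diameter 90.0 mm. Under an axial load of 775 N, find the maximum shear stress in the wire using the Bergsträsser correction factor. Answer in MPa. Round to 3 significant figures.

Spring index C = D/d = 90.0/6.9 = 13.0435
K_B = (4C+2)/(4C−3) = 54.174/49.174 = 1.1017
τ₀ = 8FD/(πd³) = 8·775·90.0/(π·6.9³) = 558000/1032 = 540.68 MPa
τ_max = K·τ₀ = 1.1017 × 540.68 = 595.65 MPa

596 MPa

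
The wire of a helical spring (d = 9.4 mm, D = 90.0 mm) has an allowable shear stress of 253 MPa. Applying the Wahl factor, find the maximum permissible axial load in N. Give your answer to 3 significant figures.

C = D/d = 90.0/9.4 = 9.5745
K_W = (4C−1)/(4C−4) + 0.615/C = 37.298/34.298 + 0.0642 = 1.1517
τ_max = K·8FD/(πd³) → F_max = τ_allow·πd³/(8DK)
F_max = 253·π·9.4³/(8·90.0·1.1517) = 6.6017e+05/829.23 = 796.12 N

796 N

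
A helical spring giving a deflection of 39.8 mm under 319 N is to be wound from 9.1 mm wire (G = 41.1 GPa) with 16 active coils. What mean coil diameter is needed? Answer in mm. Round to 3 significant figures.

65.0 mm

Required rate k = F/δ = 319/39.8 = 8.0151 N/mm
D = (Gd⁴/(8N_a·k))^(1/3) = (41.1×10³·9.1⁴/(8·16·8.0151))^(1/3)
  = (274720)^(1/3) = 65.0075 mm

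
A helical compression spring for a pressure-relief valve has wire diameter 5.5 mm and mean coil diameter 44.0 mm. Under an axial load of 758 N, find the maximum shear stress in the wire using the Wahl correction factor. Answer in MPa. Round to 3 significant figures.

604 MPa

Spring index C = D/d = 44.0/5.5 = 8.0000
K_W = (4C−1)/(4C−4) + 0.615/C = 31.000/28.000 + 0.0769 = 1.1840
τ₀ = 8FD/(πd³) = 8·758·44.0/(π·5.5³) = 266816/522.68 = 510.47 MPa
τ_max = K·τ₀ = 1.1840 × 510.47 = 604.41 MPa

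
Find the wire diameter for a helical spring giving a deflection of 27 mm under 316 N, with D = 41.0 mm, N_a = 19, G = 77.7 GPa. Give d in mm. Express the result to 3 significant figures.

6.30 mm

Required rate k = F/δ = 316/27 = 11.704 N/mm
d = (8D³N_a·k / G)^(1/4) = (8·41.0³·19·11.704 / (77.7×10³))^0.25
  = (1578)^0.25 = 6.3027 mm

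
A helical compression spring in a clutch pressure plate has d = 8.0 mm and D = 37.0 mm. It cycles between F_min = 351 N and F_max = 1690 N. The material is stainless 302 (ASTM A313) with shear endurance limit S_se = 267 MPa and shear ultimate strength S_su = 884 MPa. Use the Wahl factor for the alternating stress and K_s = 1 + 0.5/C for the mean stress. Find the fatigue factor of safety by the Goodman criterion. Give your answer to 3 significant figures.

C = D/d = 37.0/8.0 = 4.6250; K_W = (4C−1)/(4C−4)+0.615/C = 1.3399; K_s = 1+0.5/C = 1.1081
F_a = (F_max−F_min)/2 = 669.5 N; F_m = (F_max+F_min)/2 = 1020.5 N
τ_a = K_W·8F_aD/(πd³) = 1.3399 × 123.2 = 165.08 MPa
τ_m = K_s·8F_mD/(πd³) = 1.1081 × 187.8 = 208.1 MPa
Goodman: 1/n_f = τ_a/S_se + τ_m/S_su = 165.08/267 + 208.1/884 = 0.61826 + 0.23540 = 0.85367
n_f = 1/0.85367 = 1.171

1.17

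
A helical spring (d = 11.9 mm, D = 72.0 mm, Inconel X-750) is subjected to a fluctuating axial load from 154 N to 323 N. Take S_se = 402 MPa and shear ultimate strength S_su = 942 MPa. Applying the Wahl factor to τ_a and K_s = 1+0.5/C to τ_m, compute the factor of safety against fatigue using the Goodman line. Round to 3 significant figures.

17.1

C = D/d = 72.0/11.9 = 6.0504; K_W = (4C−1)/(4C−4)+0.615/C = 1.2501; K_s = 1+0.5/C = 1.0826
F_a = (F_max−F_min)/2 = 84.5 N; F_m = (F_max+F_min)/2 = 238.5 N
τ_a = K_W·8F_aD/(πd³) = 1.2501 × 9.1937 = 11.493 MPa
τ_m = K_s·8F_mD/(πd³) = 1.0826 × 25.949 = 28.093 MPa
Goodman: 1/n_f = τ_a/S_se + τ_m/S_su = 11.493/402 + 28.093/942 = 0.02859 + 0.02982 = 0.058414
n_f = 1/0.058414 = 17.12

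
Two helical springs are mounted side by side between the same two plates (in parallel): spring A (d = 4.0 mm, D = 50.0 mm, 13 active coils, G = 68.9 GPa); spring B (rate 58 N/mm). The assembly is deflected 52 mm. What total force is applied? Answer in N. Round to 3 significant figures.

k_A = Gd⁴/(8D³N_a) = (68.9×10³)(4.0⁴)/(8·50.0³·13) = 1.3568 N/mm
Parallel: k_eq = 1.3568 + 58 = 59.357 N/mm
F = k_eq·δ = 59.357·52 = 3086.6 N

3090 N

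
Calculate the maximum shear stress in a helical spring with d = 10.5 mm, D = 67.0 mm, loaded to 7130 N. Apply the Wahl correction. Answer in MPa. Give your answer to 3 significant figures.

Spring index C = D/d = 67.0/10.5 = 6.3810
K_W = (4C−1)/(4C−4) + 0.615/C = 24.524/21.524 + 0.0964 = 1.2358
τ₀ = 8FD/(πd³) = 8·7130·67.0/(π·10.5³) = 3.82168e+06/3636.8 = 1050.8 MPa
τ_max = K·τ₀ = 1.2358 × 1050.8 = 1298.6 MPa

1300 MPa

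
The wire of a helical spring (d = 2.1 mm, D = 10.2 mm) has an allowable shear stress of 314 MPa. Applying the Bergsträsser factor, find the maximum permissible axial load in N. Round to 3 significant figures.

C = D/d = 10.2/2.1 = 4.8571
K_B = (4C+2)/(4C−3) = 21.429/16.429 = 1.3043
τ_max = K·8FD/(πd³) → F_max = τ_allow·πd³/(8DK)
F_max = 314·π·2.1³/(8·10.2·1.3043) = 9135.6/106.43 = 85.833 N

85.8 N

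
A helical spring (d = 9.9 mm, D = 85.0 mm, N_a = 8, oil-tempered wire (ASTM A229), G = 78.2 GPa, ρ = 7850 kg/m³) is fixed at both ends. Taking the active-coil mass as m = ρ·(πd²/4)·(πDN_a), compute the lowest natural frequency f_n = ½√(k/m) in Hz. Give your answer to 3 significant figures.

k = Gd⁴/(8D³N_a) = (78.2×10³)(9.9⁴)/(8·85.0³·8) = 19.112 N/mm = 19112 N/m
Wire length L = πDN_a = π·85.0·8 = 2136.3 mm
m = ρ·(πd²/4)·L = 7850 × 76.977×10⁻⁶ m² × 2.1363 m = 1.2909 kg
f_n = ½√(k/m) = 0.5·√(19112/1.2909) = 0.5·√(14805) = 60.839 Hz

60.8 Hz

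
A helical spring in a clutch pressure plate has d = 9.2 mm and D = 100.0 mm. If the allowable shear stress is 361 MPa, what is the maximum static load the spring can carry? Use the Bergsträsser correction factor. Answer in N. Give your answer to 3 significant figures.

C = D/d = 100.0/9.2 = 10.8696
K_B = (4C+2)/(4C−3) = 45.478/40.478 = 1.1235
τ_max = K·8FD/(πd³) → F_max = τ_allow·πd³/(8DK)
F_max = 361·π·9.2³/(8·100.0·1.1235) = 8.8312e+05/898.82 = 982.54 N

983 N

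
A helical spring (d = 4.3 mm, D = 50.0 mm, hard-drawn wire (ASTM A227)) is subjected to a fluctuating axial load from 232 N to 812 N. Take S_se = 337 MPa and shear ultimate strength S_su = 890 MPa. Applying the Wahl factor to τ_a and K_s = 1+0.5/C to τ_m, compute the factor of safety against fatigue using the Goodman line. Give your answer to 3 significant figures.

0.396

C = D/d = 50.0/4.3 = 11.6279; K_W = (4C−1)/(4C−4)+0.615/C = 1.1235; K_s = 1+0.5/C = 1.0430
F_a = (F_max−F_min)/2 = 290 N; F_m = (F_max+F_min)/2 = 522 N
τ_a = K_W·8F_aD/(πd³) = 1.1235 × 464.41 = 521.75 MPa
τ_m = K_s·8F_mD/(πd³) = 1.0430 × 835.94 = 871.89 MPa
Goodman: 1/n_f = τ_a/S_se + τ_m/S_su = 521.75/337 + 871.89/890 = 1.54821 + 0.97965 = 2.5279
n_f = 1/2.5279 = 0.3956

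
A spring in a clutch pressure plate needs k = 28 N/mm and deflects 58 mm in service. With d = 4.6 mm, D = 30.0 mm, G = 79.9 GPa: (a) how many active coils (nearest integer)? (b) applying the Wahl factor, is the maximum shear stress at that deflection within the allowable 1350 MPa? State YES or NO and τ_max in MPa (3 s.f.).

N_a = Gd⁴/(8D³k) = (79.9×10³)(4.6⁴)/(8·30.0³·28) = 5.915 → N_a = 6
Actual rate k = Gd⁴/(8D³·6) = 27.604 N/mm
Working load F = kδ = 27.604·58 = 1601 N
C = 30.0/4.6 = 6.5217; K_W = (4C−1)/(4C−4)+0.615/C = 1.2301
τ_max = K_W·8FD/(πd³) = 1.2301·1256.6 = 1545.7 MPa
τ_max > 1350 MPa → exceeds allowable

(a) 6 coils; (b) NO, τ_max = 1550 MPa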